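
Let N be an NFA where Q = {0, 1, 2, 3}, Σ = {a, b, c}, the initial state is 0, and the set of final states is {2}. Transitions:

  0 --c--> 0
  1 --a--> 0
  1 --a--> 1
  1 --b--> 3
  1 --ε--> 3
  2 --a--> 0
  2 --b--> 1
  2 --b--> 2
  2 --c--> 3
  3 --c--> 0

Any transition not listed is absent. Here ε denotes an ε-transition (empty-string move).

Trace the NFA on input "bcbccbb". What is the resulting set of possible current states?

∅

Start in {0}.
Read 'b': 0→∅; now ∅.
The set is empty and remains empty for the remaining 6 symbols.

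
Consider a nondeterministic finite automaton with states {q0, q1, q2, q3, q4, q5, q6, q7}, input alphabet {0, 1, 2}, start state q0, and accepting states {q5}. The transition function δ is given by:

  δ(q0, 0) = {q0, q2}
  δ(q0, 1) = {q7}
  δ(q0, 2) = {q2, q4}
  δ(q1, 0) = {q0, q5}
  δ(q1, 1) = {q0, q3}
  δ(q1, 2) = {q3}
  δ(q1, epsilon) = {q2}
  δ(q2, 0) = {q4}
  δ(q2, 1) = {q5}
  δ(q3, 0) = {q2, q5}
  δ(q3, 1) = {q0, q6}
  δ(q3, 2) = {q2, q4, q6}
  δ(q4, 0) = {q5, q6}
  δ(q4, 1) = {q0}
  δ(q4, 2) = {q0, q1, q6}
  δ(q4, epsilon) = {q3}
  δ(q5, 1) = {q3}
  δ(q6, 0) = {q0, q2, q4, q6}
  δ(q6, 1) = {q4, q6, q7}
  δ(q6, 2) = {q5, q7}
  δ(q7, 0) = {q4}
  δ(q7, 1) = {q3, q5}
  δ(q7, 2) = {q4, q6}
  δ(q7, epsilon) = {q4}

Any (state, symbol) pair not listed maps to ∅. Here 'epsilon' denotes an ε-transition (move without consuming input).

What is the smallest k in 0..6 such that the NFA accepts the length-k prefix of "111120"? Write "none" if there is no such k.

Start in {q0}.
Read '1': q0→{q7}; union {q7}; ε-closure = {q3, q4, q7}.
Read '1': q3→{q0, q6}, q4→{q0}, q7→{q3, q5}; now {q0, q3, q5, q6}.
None of the earlier sets intersect F, but {q0, q3, q5, q6} does.

2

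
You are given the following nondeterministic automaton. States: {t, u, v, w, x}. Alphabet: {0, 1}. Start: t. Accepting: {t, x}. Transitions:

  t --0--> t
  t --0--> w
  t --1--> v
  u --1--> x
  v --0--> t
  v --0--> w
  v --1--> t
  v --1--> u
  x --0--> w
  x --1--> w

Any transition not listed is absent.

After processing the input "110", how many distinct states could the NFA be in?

Start in {t}.
Read '1': {t} → {v}.
Read '1': {v} → {t, u}.
Read '0': {t, u} → {t, w}.
That set has 2 states.

2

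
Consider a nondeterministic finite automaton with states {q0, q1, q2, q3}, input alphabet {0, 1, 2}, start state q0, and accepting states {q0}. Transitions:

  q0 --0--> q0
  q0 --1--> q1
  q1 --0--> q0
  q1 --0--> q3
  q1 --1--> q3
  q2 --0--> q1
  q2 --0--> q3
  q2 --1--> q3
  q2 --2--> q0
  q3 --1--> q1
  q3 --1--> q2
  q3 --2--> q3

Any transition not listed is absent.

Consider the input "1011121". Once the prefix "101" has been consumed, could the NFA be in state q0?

No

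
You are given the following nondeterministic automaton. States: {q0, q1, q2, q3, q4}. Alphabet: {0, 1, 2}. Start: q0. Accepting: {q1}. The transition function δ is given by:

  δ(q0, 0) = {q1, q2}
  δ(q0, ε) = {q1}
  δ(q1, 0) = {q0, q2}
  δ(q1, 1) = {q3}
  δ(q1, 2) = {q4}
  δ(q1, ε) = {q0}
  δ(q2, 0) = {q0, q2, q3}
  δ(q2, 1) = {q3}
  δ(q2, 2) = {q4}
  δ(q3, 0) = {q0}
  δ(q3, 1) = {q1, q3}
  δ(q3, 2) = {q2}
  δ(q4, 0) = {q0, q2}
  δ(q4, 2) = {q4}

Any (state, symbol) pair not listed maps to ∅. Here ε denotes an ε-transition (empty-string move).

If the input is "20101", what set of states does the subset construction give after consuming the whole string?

{q3}

Start: ε-closure({q0}) = {q0, q1}.
Read '2': {q0, q1} → {q4}.
Read '0': {q4} → {q0, q1, q2}.
Read '1': {q0, q1, q2} → {q3}.
Read '0': {q3} → {q0, q1}.
Read '1': {q0, q1} → {q3}.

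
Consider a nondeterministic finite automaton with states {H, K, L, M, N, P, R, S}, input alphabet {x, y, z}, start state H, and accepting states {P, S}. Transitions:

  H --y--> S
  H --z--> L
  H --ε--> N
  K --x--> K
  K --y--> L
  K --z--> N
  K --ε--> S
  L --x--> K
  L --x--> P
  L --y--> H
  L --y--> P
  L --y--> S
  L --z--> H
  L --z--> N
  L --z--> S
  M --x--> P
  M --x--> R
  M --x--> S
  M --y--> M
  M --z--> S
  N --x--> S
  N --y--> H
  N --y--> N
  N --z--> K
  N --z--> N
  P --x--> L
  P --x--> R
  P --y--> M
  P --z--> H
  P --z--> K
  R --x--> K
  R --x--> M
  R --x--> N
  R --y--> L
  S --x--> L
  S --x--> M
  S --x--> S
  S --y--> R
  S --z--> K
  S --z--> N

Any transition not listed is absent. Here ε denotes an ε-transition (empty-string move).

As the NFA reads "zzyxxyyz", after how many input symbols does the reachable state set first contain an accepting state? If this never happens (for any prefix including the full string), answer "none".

1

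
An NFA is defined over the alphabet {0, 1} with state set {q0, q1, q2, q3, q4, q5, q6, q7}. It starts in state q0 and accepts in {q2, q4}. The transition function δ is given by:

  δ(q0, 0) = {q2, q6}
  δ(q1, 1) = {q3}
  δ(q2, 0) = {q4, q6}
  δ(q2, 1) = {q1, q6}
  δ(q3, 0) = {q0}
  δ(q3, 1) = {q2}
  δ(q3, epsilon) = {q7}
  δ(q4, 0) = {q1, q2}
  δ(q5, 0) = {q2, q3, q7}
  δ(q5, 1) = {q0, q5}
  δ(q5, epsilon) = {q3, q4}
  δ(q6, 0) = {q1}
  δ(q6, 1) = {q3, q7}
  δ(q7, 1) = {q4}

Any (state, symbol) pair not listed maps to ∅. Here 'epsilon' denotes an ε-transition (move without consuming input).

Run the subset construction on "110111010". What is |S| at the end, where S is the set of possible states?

0

Start in {q0}.
Read '1': q0→∅; now ∅.
The set is empty and remains empty for the remaining 8 symbols.
That set has 0 states.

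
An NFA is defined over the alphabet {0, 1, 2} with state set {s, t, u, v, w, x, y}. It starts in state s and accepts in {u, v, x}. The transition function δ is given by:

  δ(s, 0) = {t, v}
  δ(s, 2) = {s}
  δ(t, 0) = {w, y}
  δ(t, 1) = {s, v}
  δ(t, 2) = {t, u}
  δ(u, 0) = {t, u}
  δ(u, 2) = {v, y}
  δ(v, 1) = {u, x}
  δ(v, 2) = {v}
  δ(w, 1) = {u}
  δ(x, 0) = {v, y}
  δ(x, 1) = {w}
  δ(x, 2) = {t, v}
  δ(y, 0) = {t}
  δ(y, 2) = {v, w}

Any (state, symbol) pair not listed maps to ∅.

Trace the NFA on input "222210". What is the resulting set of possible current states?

∅

Start in {s}.
Read '2': s→{s}; now {s}.
Read '2': s→{s}; now {s}.
Read '2': s→{s}; now {s}.
Read '2': s→{s}; now {s}.
Read '1': s→∅; now ∅.
The set is empty and remains empty for the remaining 1 symbol.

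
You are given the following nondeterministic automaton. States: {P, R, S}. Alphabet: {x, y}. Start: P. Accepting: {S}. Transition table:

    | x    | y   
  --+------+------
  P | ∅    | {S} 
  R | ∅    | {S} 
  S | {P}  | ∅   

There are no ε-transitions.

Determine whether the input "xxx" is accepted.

No

Start in {P}.
Read 'x': P→∅; now ∅.
The set is empty and remains empty for the remaining 2 symbols.
The final set ∅ contains no accepting state.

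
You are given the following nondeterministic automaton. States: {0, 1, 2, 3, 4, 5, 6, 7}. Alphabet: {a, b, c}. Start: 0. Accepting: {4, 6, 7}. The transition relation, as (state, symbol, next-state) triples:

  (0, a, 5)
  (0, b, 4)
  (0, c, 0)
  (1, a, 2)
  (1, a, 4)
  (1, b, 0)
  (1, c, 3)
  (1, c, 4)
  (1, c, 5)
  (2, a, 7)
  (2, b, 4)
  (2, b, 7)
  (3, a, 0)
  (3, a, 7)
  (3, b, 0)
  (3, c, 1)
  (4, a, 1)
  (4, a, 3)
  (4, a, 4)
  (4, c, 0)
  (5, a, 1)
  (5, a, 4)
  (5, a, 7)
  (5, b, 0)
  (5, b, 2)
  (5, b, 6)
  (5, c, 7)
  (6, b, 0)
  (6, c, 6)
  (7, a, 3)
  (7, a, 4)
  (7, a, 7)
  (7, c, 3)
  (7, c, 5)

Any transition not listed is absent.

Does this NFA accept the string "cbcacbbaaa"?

Start in {0}.
Read 'c': 0→{0}; now {0}.
Read 'b': 0→{4}; now {4}.
Read 'c': 4→{0}; now {0}.
Read 'a': 0→{5}; now {5}.
Read 'c': 5→{7}; now {7}.
Read 'b': 7→∅; now ∅.
The set is empty and remains empty for the remaining 4 symbols.
The final set ∅ contains no accepting state.

No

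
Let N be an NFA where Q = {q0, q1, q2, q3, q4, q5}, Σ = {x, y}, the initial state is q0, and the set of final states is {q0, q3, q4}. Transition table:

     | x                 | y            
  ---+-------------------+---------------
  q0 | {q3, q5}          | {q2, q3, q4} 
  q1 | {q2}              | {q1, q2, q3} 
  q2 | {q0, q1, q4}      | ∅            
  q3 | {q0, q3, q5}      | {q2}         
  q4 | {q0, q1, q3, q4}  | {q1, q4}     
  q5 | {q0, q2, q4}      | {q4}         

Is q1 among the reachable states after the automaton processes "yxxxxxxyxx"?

Yes

Start in {q0}.
Read 'y': {q0} → {q2, q3, q4}.
Read 'x': {q2, q3, q4} → {q0, q1, q3, q4, q5}.
Read 'x': {q0, q1, q3, q4, q5} → {q0, q1, q2, q3, q4, q5}.
Read 'x': {q0, q1, q2, q3, q4, q5} → {q0, q1, q2, q3, q4, q5}.
Read 'x': {q0, q1, q2, q3, q4, q5} → {q0, q1, q2, q3, q4, q5}.
Read 'x': {q0, q1, q2, q3, q4, q5} → {q0, q1, q2, q3, q4, q5}.
Read 'x': {q0, q1, q2, q3, q4, q5} → {q0, q1, q2, q3, q4, q5}.
Read 'y': {q0, q1, q2, q3, q4, q5} → {q1, q2, q3, q4}.
Read 'x': {q1, q2, q3, q4} → {q0, q1, q2, q3, q4, q5}.
Read 'x': {q0, q1, q2, q3, q4, q5} → {q0, q1, q2, q3, q4, q5}.
State q1 is in {q0, q1, q2, q3, q4, q5}.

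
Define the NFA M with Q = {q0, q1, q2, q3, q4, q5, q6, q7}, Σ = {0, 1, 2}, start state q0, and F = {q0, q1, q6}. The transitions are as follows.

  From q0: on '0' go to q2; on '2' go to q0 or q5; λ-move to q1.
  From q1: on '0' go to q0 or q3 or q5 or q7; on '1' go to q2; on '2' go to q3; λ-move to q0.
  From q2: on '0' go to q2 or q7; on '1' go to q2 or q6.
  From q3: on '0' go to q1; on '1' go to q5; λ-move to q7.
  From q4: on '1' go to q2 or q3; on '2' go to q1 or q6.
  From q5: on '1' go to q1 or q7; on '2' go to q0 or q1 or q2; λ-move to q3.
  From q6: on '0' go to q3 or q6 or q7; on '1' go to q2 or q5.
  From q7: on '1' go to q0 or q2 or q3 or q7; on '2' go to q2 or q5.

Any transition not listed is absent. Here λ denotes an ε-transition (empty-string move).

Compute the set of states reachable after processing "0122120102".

{q0, q1, q2, q3, q5, q7}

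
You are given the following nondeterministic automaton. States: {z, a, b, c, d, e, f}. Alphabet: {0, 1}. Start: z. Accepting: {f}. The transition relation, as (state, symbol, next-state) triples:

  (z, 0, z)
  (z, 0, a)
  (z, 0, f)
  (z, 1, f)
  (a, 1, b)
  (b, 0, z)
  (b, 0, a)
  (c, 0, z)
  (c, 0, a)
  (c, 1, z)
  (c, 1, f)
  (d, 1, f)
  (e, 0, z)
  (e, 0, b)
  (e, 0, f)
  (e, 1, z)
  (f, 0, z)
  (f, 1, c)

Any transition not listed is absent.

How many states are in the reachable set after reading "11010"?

2

Start in {z}.
Read '1': z→{f}; now {f}.
Read '1': f→{c}; now {c}.
Read '0': c→{z, a}; now {z, a}.
Read '1': z→{f}, a→{b}; now {b, f}.
Read '0': b→{z, a}, f→{z}; now {z, a}.
That set has 2 states.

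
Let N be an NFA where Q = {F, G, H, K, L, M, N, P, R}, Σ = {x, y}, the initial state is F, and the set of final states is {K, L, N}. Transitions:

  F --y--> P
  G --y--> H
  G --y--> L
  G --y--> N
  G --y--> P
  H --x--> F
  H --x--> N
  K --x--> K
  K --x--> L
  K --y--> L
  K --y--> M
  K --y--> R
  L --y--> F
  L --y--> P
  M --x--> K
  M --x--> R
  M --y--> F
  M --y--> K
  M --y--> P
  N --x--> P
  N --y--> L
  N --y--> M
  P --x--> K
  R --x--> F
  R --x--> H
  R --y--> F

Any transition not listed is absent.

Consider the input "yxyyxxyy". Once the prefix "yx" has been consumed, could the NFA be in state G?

Start in {F}.
Read 'y': {F} → {P}.
Read 'x': {P} → {K}.
State G is not in {K}.

No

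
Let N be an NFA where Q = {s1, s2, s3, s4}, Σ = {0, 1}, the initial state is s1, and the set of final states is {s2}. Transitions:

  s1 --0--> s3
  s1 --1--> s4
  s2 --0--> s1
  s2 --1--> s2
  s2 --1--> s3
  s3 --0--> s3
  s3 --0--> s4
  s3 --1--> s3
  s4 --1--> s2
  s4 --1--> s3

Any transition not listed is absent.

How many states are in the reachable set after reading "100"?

0

Start in {s1}.
Read '1': s1→{s4}; now {s4}.
Read '0': s4→∅; now ∅.
The set is empty and remains empty for the remaining 1 symbol.
That set has 0 states.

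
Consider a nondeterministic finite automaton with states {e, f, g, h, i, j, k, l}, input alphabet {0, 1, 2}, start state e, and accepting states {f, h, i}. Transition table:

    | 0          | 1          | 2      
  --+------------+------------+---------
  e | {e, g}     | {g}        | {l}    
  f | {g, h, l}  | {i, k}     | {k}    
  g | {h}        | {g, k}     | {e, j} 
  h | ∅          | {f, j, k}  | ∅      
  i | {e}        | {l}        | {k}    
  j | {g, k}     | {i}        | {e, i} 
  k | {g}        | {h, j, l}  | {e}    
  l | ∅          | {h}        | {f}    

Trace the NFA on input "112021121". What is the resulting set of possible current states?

Start in {e}.
Read '1': {e} → {g}.
Read '1': {g} → {g, k}.
Read '2': {g, k} → {e, j}.
Read '0': {e, j} → {e, g, k}.
Read '2': {e, g, k} → {e, j, l}.
Read '1': {e, j, l} → {g, h, i}.
Read '1': {g, h, i} → {f, g, j, k, l}.
Read '2': {f, g, j, k, l} → {e, f, i, j, k}.
Read '1': {e, f, i, j, k} → {g, h, i, j, k, l}.

{g, h, i, j, k, l}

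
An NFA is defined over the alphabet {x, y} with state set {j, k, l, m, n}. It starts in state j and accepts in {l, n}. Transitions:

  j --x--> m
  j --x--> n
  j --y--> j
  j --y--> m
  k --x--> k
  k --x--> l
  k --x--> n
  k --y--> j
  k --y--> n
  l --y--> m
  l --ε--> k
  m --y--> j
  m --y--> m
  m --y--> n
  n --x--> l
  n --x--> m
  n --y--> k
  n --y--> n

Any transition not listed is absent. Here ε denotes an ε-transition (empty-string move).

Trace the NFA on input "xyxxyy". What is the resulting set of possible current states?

{j, k, m, n}

Start in {j}.
Read 'x': {j} → {m, n}.
Read 'y': {m, n} → {j, k, m, n}.
Read 'x': {j, k, m, n} → {k, l, m, n}.
Read 'x': {k, l, m, n} → {k, l, m, n}.
Read 'y': {k, l, m, n} → {j, k, m, n}.
Read 'y': {j, k, m, n} → {j, k, m, n}.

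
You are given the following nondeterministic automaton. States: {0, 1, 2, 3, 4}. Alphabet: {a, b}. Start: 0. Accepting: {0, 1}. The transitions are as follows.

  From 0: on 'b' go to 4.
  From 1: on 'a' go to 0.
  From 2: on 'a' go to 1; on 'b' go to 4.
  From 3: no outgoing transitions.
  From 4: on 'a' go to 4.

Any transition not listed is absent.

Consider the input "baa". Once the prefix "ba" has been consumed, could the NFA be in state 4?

Yes

Start in {0}.
Read 'b': 0→{4}; now {4}.
Read 'a': 4→{4}; now {4}.
State 4 is in {4}.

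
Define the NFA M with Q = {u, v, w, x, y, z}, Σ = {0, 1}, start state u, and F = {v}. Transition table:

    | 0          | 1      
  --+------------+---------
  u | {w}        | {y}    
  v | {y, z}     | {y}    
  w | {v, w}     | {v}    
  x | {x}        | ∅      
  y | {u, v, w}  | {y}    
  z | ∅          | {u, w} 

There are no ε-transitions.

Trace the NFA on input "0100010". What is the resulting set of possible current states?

Start in {u}.
Read '0': u→{w}; now {w}.
Read '1': w→{v}; now {v}.
Read '0': v→{y, z}; now {y, z}.
Read '0': y→{u, v, w}, z→∅; now {u, v, w}.
Read '0': u→{w}, v→{y, z}, w→{v, w}; now {v, w, y, z}.
Read '1': v→{y}, w→{v}, y→{y}, z→{u, w}; now {u, v, w, y}.
Read '0': u→{w}, v→{y, z}, w→{v, w}, y→{u, v, w}; now {u, v, w, y, z}.

{u, v, w, y, z}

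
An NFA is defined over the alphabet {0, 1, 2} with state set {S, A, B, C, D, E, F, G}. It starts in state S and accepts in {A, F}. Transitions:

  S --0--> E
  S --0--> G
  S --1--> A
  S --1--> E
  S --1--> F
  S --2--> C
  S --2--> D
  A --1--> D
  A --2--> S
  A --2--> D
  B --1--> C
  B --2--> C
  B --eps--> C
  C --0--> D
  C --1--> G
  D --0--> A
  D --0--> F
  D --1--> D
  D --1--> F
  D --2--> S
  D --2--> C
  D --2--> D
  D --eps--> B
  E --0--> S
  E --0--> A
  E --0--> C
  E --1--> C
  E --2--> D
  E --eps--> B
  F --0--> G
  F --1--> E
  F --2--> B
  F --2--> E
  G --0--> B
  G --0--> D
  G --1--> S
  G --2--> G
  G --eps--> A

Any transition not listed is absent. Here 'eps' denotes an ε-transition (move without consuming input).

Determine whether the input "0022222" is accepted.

Start in {S}.
Read '0': S→{E, G}; union {E, G}; ε-closure = {A, B, C, E, G}.
Read '0': A→∅, B→∅, C→{D}, E→{S, A, C}, G→{B, D}; now {S, A, B, C, D}.
Read '2': S→{C, D}, A→{S, D}, B→{C}, C→∅, D→{S, C, D}; union {S, C, D}; ε-closure = {S, B, C, D}.
Read '2': S→{C, D}, B→{C}, C→∅, D→{S, C, D}; union {S, C, D}; ε-closure = {S, B, C, D}.
Read '2': S→{C, D}, B→{C}, C→∅, D→{S, C, D}; union {S, C, D}; ε-closure = {S, B, C, D}.
Read '2': S→{C, D}, B→{C}, C→∅, D→{S, C, D}; union {S, C, D}; ε-closure = {S, B, C, D}.
Read '2': S→{C, D}, B→{C}, C→∅, D→{S, C, D}; union {S, C, D}; ε-closure = {S, B, C, D}.
The final set {S, B, C, D} contains no accepting state.

No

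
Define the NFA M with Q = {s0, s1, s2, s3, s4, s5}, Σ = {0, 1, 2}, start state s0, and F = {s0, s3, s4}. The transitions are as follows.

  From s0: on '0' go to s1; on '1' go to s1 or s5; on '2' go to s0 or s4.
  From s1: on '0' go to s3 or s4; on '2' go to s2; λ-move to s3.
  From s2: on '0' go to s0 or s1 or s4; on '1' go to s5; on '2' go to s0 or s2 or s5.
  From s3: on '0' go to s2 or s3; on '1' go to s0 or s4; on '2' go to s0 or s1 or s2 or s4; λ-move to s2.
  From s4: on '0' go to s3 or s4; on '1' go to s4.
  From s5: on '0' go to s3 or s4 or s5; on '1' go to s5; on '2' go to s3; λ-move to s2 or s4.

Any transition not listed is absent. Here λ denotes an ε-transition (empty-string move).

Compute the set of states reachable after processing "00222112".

Start in {s0}.
Read '0': {s0} → {s1, s2, s3}.
Read '0': {s1, s2, s3} → {s0, s1, s2, s3, s4}.
Read '2': {s0, s1, s2, s3, s4} → {s0, s1, s2, s3, s4, s5}.
Read '2': {s0, s1, s2, s3, s4, s5} → {s0, s1, s2, s3, s4, s5}.
Read '2': {s0, s1, s2, s3, s4, s5} → {s0, s1, s2, s3, s4, s5}.
Read '1': {s0, s1, s2, s3, s4, s5} → {s0, s1, s2, s3, s4, s5}.
Read '1': {s0, s1, s2, s3, s4, s5} → {s0, s1, s2, s3, s4, s5}.
Read '2': {s0, s1, s2, s3, s4, s5} → {s0, s1, s2, s3, s4, s5}.

{s0, s1, s2, s3, s4, s5}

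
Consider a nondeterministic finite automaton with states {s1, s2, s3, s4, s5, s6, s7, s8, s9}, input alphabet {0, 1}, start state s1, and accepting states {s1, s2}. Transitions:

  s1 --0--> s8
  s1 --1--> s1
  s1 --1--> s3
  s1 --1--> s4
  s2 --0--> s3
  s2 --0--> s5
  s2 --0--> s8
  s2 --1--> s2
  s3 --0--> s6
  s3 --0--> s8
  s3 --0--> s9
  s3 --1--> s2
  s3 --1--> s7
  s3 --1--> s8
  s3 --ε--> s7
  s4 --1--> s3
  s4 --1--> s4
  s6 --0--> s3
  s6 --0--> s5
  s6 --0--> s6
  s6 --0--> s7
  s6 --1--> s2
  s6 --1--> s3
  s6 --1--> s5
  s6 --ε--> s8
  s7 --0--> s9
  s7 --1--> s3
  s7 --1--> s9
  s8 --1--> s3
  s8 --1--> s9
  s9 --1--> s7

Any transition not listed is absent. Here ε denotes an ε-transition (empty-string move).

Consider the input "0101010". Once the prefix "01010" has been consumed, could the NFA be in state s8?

Yes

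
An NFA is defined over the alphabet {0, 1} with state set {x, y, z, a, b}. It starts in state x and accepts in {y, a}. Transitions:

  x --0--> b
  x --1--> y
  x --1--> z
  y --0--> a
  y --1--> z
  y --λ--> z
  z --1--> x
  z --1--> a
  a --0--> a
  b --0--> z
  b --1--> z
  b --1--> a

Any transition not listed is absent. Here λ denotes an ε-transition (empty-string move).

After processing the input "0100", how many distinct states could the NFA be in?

1

Start in {x}.
Read '0': x→{b}; now {b}.
Read '1': b→{z, a}; now {z, a}.
Read '0': z→∅, a→{a}; now {a}.
Read '0': a→{a}; now {a}.
That set has 1 state.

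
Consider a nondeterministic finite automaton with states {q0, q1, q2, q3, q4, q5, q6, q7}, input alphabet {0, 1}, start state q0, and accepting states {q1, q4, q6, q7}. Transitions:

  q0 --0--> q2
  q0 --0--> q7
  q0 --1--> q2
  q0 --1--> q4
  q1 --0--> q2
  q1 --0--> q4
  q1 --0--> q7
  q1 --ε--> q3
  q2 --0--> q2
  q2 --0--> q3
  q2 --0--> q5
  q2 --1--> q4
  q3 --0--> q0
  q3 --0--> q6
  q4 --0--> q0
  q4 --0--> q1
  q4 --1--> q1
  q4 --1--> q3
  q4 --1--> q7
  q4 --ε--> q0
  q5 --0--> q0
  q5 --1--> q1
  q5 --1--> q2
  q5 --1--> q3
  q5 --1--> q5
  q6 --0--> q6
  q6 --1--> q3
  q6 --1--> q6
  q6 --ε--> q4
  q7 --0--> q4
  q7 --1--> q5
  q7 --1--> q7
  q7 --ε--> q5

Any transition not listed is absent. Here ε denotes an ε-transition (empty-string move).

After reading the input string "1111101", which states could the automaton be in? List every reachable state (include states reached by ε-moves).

Start in {q0}.
Read '1': {q0} → {q0, q2, q4}.
Read '1': {q0, q2, q4} → {q0, q1, q2, q3, q4, q5, q7}.
Read '1': {q0, q1, q2, q3, q4, q5, q7} → {q0, q1, q2, q3, q4, q5, q7}.
Read '1': {q0, q1, q2, q3, q4, q5, q7} → {q0, q1, q2, q3, q4, q5, q7}.
Read '1': {q0, q1, q2, q3, q4, q5, q7} → {q0, q1, q2, q3, q4, q5, q7}.
Read '0': {q0, q1, q2, q3, q4, q5, q7} → {q0, q1, q2, q3, q4, q5, q6, q7}.
Read '1': {q0, q1, q2, q3, q4, q5, q6, q7} → {q0, q1, q2, q3, q4, q5, q6, q7}.

{q0, q1, q2, q3, q4, q5, q6, q7}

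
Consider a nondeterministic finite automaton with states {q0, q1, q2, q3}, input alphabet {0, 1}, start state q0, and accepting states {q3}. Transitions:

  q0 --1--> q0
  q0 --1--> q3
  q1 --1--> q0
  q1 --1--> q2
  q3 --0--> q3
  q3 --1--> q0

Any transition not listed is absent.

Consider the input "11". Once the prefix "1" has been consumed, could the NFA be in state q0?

Start in {q0}.
Read '1': q0→{q0, q3}; now {q0, q3}.
State q0 is in {q0, q3}.

Yes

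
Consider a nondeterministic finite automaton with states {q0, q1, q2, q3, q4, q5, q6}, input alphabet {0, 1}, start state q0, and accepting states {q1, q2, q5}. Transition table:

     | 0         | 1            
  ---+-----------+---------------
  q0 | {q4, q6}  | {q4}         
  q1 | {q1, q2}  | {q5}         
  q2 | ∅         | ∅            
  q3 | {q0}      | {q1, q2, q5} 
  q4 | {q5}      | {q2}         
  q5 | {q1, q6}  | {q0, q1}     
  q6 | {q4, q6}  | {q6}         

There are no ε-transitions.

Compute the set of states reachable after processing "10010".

Start in {q0}.
Read '1': {q0} → {q4}.
Read '0': {q4} → {q5}.
Read '0': {q5} → {q1, q6}.
Read '1': {q1, q6} → {q5, q6}.
Read '0': {q5, q6} → {q1, q4, q6}.

{q1, q4, q6}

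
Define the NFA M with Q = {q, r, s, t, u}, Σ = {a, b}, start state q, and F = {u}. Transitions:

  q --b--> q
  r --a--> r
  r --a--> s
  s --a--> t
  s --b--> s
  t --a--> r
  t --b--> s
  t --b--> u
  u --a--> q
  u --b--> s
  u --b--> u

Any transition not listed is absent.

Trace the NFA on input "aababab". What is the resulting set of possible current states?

∅

Start in {q}.
Read 'a': q→∅; now ∅.
The set is empty and remains empty for the remaining 6 symbols.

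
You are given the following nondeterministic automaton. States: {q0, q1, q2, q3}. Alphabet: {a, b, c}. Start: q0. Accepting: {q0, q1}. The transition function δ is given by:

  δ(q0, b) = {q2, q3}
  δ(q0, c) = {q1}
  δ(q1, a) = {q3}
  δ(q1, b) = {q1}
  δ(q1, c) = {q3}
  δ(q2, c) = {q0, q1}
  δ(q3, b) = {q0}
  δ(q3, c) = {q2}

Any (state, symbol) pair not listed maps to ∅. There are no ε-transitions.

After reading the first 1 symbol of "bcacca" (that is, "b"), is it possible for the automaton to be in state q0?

No

Start in {q0}.
Read 'b': q0→{q2, q3}; now {q2, q3}.
State q0 is not in {q2, q3}.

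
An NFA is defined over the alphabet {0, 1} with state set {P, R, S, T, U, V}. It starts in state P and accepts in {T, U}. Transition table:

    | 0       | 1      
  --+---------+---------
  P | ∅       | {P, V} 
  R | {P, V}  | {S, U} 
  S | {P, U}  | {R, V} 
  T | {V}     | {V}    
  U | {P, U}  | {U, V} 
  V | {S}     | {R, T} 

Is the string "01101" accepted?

Start in {P}.
Read '0': {P} → ∅.
The set is empty and remains empty for the remaining 4 symbols.
The final set ∅ contains no accepting state.

No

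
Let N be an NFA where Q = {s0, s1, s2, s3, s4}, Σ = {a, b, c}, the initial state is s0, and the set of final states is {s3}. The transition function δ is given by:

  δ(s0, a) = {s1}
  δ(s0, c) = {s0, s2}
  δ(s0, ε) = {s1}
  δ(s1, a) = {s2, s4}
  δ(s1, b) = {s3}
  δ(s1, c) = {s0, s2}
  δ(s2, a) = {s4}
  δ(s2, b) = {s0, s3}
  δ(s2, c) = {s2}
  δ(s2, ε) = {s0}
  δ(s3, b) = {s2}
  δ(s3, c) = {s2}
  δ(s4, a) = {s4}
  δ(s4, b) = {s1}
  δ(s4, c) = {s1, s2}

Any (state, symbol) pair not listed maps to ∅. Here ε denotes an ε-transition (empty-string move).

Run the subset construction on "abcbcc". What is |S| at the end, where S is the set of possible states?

3

Start: ε-closure({s0}) = {s0, s1}.
Read 'a': {s0, s1} → {s0, s1, s2, s4}.
Read 'b': {s0, s1, s2, s4} → {s0, s1, s3}.
Read 'c': {s0, s1, s3} → {s0, s1, s2}.
Read 'b': {s0, s1, s2} → {s0, s1, s3}.
Read 'c': {s0, s1, s3} → {s0, s1, s2}.
Read 'c': {s0, s1, s2} → {s0, s1, s2}.
That set has 3 states.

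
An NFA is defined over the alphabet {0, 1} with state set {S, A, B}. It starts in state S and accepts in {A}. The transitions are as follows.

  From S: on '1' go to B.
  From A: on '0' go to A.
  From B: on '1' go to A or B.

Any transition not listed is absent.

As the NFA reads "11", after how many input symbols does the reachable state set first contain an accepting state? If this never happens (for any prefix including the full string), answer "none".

2

Start in {S}.
Read '1': S→{B}; now {B}.
Read '1': B→{A, B}; now {A, B}.
None of the earlier sets intersect F, but {A, B} does.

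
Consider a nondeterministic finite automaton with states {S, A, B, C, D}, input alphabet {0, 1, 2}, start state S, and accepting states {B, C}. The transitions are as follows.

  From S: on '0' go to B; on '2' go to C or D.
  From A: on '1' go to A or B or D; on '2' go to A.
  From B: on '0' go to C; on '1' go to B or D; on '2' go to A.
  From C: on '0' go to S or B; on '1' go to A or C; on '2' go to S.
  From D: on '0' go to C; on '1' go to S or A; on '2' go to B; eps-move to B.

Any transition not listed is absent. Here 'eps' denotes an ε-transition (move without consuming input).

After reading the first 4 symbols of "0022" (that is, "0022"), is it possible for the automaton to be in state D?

Start in {S}.
Read '0': {S} → {B}.
Read '0': {B} → {C}.
Read '2': {C} → {S}.
Read '2': {S} → {B, C, D}.
State D is in {B, C, D}.

Yes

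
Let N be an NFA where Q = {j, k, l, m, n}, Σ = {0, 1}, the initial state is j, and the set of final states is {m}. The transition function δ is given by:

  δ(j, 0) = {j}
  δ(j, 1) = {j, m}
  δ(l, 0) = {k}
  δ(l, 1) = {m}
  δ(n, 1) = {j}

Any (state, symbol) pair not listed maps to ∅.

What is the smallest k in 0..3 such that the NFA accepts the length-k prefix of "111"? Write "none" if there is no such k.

1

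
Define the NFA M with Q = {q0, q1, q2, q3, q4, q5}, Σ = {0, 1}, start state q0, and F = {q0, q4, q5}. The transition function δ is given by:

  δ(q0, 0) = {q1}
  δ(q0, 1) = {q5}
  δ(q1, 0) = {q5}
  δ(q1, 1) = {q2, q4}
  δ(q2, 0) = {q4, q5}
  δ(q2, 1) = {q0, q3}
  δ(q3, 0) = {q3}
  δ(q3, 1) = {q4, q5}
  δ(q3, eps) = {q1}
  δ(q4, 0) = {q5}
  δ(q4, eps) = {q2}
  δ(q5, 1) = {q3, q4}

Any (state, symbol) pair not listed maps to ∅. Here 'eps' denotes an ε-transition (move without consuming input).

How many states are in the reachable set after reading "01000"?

Start in {q0}.
Read '0': q0→{q1}; now {q1}.
Read '1': q1→{q2, q4}; now {q2, q4}.
Read '0': q2→{q4, q5}, q4→{q5}; union {q4, q5}; ε-closure = {q2, q4, q5}.
Read '0': q2→{q4, q5}, q4→{q5}, q5→∅; union {q4, q5}; ε-closure = {q2, q4, q5}.
Read '0': q2→{q4, q5}, q4→{q5}, q5→∅; union {q4, q5}; ε-closure = {q2, q4, q5}.
That set has 3 states.

3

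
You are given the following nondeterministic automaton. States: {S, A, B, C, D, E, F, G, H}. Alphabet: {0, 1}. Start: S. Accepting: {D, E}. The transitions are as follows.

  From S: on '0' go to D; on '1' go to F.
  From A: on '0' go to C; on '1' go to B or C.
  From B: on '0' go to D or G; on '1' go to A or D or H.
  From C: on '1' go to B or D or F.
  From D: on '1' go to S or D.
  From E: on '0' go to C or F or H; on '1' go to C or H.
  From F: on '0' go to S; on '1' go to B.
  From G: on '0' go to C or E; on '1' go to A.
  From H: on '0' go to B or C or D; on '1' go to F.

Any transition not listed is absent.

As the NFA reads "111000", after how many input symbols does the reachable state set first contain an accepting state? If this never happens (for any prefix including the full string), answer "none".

Start in {S}.
Read '1': {S} → {F}.
Read '1': {F} → {B}.
Read '1': {B} → {A, D, H}.
None of the earlier sets intersect F, but {A, D, H} does.

3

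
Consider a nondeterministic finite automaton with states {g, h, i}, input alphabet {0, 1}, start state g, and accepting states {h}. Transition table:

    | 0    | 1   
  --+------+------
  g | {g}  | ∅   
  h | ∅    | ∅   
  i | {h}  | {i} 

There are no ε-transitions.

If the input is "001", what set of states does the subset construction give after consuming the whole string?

Start in {g}.
Read '0': g→{g}; now {g}.
Read '0': g→{g}; now {g}.
Read '1': g→∅; now ∅.

∅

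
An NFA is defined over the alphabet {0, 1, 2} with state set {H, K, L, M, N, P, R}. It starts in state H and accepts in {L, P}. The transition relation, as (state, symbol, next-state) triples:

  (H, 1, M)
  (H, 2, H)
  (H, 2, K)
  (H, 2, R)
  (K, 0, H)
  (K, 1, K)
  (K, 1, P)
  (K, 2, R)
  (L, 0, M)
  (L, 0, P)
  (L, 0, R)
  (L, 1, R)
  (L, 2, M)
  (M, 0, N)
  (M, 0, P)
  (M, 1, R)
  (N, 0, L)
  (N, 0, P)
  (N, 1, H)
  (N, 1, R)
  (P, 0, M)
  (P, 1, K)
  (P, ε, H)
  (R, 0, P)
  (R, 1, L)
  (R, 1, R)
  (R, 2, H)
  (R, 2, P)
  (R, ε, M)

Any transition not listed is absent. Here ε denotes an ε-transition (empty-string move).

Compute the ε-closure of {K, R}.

{K, M, R}

Begin with {K, R}.
ε-move R → M; add M.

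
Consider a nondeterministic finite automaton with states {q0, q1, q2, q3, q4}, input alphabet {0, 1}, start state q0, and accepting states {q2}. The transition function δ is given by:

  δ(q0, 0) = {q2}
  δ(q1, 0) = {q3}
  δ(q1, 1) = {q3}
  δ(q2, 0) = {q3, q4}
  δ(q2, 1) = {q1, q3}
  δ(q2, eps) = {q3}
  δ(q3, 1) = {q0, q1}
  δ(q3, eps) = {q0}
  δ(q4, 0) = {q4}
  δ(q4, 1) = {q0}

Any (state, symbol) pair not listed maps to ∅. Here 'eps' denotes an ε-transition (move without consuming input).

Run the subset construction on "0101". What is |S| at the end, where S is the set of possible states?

Start in {q0}.
Read '0': q0→{q2}; union {q2}; ε-closure = {q0, q2, q3}.
Read '1': q0→∅, q2→{q1, q3}, q3→{q0, q1}; now {q0, q1, q3}.
Read '0': q0→{q2}, q1→{q3}, q3→∅; union {q2, q3}; ε-closure = {q0, q2, q3}.
Read '1': q0→∅, q2→{q1, q3}, q3→{q0, q1}; now {q0, q1, q3}.
That set has 3 states.

3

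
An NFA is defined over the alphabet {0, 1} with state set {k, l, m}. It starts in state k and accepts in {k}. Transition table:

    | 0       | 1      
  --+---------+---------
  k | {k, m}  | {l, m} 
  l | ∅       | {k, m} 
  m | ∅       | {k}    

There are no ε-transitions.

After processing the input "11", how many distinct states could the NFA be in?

Start in {k}.
Read '1': k→{l, m}; now {l, m}.
Read '1': l→{k, m}, m→{k}; now {k, m}.
That set has 2 states.

2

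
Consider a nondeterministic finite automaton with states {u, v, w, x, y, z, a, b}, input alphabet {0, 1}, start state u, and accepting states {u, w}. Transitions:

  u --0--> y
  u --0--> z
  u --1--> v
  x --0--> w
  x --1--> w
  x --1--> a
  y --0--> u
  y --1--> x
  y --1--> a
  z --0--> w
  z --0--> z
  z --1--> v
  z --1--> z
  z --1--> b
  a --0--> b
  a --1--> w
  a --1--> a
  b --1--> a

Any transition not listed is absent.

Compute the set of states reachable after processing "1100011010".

∅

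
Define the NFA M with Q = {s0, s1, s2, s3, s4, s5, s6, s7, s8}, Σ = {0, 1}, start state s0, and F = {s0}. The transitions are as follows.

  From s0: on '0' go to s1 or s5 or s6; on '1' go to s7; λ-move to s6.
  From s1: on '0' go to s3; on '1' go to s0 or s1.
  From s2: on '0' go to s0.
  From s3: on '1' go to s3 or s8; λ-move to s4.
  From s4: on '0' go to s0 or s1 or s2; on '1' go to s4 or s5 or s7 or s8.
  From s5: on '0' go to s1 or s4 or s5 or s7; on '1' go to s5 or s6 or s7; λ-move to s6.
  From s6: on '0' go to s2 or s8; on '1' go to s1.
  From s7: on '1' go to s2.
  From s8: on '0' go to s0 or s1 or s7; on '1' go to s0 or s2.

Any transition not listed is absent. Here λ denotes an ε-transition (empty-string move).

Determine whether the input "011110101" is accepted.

Yes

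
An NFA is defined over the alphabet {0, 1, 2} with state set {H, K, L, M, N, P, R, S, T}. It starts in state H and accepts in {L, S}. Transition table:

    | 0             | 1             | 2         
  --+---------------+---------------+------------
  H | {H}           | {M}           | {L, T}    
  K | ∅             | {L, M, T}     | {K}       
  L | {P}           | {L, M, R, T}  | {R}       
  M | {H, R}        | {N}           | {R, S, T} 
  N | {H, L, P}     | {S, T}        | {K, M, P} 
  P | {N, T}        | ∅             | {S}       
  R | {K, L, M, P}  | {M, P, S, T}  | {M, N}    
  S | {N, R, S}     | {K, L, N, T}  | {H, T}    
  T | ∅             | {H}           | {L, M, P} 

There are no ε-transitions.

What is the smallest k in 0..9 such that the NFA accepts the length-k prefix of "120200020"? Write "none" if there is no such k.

2

Start in {H}.
Read '1': {H} → {M}.
Read '2': {M} → {R, S, T}.
None of the earlier sets intersect F, but {R, S, T} does.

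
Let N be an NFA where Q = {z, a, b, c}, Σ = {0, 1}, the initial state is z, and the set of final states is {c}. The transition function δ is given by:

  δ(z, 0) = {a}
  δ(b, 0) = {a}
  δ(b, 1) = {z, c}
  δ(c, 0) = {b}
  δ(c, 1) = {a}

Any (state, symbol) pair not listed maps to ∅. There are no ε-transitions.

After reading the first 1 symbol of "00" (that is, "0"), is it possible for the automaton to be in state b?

Start in {z}.
Read '0': {z} → {a}.
State b is not in {a}.

No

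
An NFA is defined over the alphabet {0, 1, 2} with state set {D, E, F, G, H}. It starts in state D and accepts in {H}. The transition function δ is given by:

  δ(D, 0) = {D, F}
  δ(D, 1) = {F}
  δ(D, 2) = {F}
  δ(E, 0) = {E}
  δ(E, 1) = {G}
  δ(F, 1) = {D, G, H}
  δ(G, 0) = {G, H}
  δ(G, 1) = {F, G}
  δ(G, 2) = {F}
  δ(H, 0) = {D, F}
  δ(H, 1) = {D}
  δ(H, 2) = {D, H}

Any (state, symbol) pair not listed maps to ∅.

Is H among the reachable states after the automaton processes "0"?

No

Start in {D}.
Read '0': {D} → {D, F}.
State H is not in {D, F}.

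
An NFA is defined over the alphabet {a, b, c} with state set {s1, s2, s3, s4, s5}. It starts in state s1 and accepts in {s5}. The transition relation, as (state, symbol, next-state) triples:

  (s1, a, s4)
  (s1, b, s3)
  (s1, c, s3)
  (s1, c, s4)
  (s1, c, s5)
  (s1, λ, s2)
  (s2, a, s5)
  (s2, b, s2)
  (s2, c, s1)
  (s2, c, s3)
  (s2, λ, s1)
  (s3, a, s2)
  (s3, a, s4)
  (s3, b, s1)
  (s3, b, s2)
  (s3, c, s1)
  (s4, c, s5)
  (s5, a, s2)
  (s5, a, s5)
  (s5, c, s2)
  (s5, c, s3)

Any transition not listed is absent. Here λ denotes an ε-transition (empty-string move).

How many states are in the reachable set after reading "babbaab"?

3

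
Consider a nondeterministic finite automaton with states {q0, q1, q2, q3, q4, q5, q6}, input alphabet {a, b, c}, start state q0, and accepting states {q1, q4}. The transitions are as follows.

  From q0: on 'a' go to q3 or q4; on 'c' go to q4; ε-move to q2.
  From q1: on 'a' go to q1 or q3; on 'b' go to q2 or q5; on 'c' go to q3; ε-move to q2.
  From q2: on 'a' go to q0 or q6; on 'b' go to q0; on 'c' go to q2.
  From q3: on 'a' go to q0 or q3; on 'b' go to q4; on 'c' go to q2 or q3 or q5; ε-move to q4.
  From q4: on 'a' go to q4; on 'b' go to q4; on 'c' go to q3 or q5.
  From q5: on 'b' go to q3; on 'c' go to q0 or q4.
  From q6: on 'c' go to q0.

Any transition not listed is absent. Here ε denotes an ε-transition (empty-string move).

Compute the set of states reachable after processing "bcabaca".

Start: ε-closure({q0}) = {q0, q2}.
Read 'b': q0→∅, q2→{q0}; union {q0}; ε-closure = {q0, q2}.
Read 'c': q0→{q4}, q2→{q2}; now {q2, q4}.
Read 'a': q2→{q0, q6}, q4→{q4}; union {q0, q4, q6}; ε-closure = {q0, q2, q4, q6}.
Read 'b': q0→∅, q2→{q0}, q4→{q4}, q6→∅; union {q0, q4}; ε-closure = {q0, q2, q4}.
Read 'a': q0→{q3, q4}, q2→{q0, q6}, q4→{q4}; union {q0, q3, q4, q6}; ε-closure = {q0, q2, q3, q4, q6}.
Read 'c': q0→{q4}, q2→{q2}, q3→{q2, q3, q5}, q4→{q3, q5}, q6→{q0}; now {q0, q2, q3, q4, q5}.
Read 'a': q0→{q3, q4}, q2→{q0, q6}, q3→{q0, q3}, q4→{q4}, q5→∅; union {q0, q3, q4, q6}; ε-closure = {q0, q2, q3, q4, q6}.

{q0, q2, q3, q4, q6}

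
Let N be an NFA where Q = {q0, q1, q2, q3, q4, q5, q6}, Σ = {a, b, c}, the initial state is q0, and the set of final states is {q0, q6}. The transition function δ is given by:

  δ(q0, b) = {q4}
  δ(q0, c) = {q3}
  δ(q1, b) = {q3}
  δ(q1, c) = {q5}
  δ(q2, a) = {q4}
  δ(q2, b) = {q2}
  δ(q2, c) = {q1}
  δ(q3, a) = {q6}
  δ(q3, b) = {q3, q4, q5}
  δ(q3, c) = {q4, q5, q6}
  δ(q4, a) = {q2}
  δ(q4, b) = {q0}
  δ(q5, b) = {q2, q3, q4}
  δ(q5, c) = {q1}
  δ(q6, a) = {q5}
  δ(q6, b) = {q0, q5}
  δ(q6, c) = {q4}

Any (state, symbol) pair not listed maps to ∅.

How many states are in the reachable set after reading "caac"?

Start in {q0}.
Read 'c': q0→{q3}; now {q3}.
Read 'a': q3→{q6}; now {q6}.
Read 'a': q6→{q5}; now {q5}.
Read 'c': q5→{q1}; now {q1}.
That set has 1 state.

1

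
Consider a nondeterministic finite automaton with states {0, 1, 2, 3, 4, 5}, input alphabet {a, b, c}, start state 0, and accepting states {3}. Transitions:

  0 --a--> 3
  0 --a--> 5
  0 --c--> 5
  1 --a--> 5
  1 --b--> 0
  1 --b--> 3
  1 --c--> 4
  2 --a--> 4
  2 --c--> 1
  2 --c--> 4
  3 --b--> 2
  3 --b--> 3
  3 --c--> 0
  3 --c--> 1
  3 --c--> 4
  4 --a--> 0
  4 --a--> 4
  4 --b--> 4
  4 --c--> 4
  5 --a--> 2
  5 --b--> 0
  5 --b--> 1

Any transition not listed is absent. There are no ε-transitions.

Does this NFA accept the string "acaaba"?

Start in {0}.
Read 'a': {0} → {3, 5}.
Read 'c': {3, 5} → {0, 1, 4}.
Read 'a': {0, 1, 4} → {0, 3, 4, 5}.
Read 'a': {0, 3, 4, 5} → {0, 2, 3, 4, 5}.
Read 'b': {0, 2, 3, 4, 5} → {0, 1, 2, 3, 4}.
Read 'a': {0, 1, 2, 3, 4} → {0, 3, 4, 5}.
The final set {0, 3, 4, 5} contains the accepting state 3.

Yes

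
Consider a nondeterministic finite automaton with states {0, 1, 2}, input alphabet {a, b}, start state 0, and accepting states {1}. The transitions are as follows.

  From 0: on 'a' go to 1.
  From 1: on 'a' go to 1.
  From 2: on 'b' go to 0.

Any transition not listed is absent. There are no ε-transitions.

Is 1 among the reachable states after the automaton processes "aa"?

Yes

Start in {0}.
Read 'a': {0} → {1}.
Read 'a': {1} → {1}.
State 1 is in {1}.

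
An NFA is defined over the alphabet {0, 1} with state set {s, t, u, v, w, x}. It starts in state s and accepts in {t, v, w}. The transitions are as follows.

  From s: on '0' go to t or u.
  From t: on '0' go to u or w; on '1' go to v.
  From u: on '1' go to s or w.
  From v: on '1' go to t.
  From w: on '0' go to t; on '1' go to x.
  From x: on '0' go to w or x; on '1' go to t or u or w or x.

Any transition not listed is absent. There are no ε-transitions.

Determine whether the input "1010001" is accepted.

Start in {s}.
Read '1': {s} → ∅.
The set is empty and remains empty for the remaining 6 symbols.
The final set ∅ contains no accepting state.

No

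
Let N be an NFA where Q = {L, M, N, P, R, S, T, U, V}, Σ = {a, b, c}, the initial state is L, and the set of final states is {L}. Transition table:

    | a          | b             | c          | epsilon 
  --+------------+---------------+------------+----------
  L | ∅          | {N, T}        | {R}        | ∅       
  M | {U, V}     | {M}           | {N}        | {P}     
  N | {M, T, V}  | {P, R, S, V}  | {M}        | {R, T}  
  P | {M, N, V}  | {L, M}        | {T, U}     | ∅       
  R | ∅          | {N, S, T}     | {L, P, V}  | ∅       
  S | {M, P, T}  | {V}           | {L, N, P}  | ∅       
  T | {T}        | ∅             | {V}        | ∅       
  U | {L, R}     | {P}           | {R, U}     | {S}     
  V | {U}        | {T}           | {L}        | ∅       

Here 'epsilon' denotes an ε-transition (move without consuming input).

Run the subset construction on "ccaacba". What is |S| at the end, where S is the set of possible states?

Start in {L}.
Read 'c': L→{R}; now {R}.
Read 'c': R→{L, P, V}; now {L, P, V}.
Read 'a': L→∅, P→{M, N, V}, V→{U}; union {M, N, U, V}; ε-closure = {M, N, P, R, S, T, U, V}.
Read 'a': M→{U, V}, N→{M, T, V}, P→{M, N, V}, R→∅, S→{M, P, T}, T→{T}, U→{L, R}, V→{U}; union {L, M, N, P, R, T, U, V}; ε-closure = {L, M, N, P, R, S, T, U, V}.
Read 'c': L→{R}, M→{N}, N→{M}, P→{T, U}, R→{L, P, V}, S→{L, N, P}, T→{V}, U→{R, U}, V→{L}; union {L, M, N, P, R, T, U, V}; ε-closure = {L, M, N, P, R, S, T, U, V}.
Read 'b': L→{N, T}, M→{M}, N→{P, R, S, V}, P→{L, M}, R→{N, S, T}, S→{V}, T→∅, U→{P}, V→{T}; now {L, M, N, P, R, S, T, V}.
Read 'a': L→∅, M→{U, V}, N→{M, T, V}, P→{M, N, V}, R→∅, S→{M, P, T}, T→{T}, V→{U}; union {M, N, P, T, U, V}; ε-closure = {M, N, P, R, S, T, U, V}.
That set has 8 states.

8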